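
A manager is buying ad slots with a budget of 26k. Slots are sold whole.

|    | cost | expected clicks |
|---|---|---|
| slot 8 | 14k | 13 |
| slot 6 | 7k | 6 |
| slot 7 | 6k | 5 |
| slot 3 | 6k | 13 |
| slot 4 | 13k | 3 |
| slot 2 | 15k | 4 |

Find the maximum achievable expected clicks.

Allowing fractional choices, the relaxed optimum would be about 31.1, but ad slots are indivisible.
slot 8 + slot 7 + slot 3: cost 14 + 6 + 6 = 26 ≤ 26, expected clicks 13 + 5 + 13 = 31.
slot 6 + slot 7 + slot 3: cost 7 + 6 + 6 = 19 ≤ 26, expected clicks 6 + 5 + 13 = 24.
slot 8 + slot 3: cost 14 + 6 = 20 ≤ 26, expected clicks 13 + 13 = 26.
Best is slot 8, slot 7, and slot 3 with total expected clicks 31.

31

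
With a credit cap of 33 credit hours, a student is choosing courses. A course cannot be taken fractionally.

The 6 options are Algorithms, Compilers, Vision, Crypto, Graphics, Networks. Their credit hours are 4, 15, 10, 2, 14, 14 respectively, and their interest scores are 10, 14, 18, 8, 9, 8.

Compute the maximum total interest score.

Algorithms + Vision + Crypto + Graphics: credit hours 4 + 10 + 2 + 14 = 30 ≤ 33, interest score 10 + 18 + 8 + 9 = 45.
Algorithms + Compilers + Vision + Crypto: credit hours 4 + 15 + 10 + 2 = 31 ≤ 33, interest score 10 + 14 + 18 + 8 = 50.
Best is Algorithms, Compilers, Vision, and Crypto with total interest score 50.

50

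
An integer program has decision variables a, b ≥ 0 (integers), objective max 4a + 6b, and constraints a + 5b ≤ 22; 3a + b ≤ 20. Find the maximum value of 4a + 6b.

(a,b)=(5,3) is feasible, giving 38.
(a,b)=(6,2) is feasible, giving 36.
(a,b)=(4,3) is feasible, giving 34.
(a,b)=(5,2) is feasible, giving 32.
No feasible integer point exceeds 38.

38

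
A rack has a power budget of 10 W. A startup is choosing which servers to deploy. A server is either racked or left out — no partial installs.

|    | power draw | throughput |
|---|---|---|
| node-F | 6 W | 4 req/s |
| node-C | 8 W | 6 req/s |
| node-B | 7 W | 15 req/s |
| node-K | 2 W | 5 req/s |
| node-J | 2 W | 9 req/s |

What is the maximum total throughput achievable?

24

Allowing fractional choices, the relaxed optimum would be about 26.9, but servers are indivisible.
node-B + node-K: power draw 7 + 2 = 9 ≤ 10, throughput 15 + 5 = 20.
node-B + node-J: power draw 7 + 2 = 9 ≤ 10, throughput 15 + 9 = 24.
node-F + node-K + node-J: power draw 6 + 2 + 2 = 10 ≤ 10, throughput 4 + 5 + 9 = 18.
Best is node-B and node-J with total throughput 24.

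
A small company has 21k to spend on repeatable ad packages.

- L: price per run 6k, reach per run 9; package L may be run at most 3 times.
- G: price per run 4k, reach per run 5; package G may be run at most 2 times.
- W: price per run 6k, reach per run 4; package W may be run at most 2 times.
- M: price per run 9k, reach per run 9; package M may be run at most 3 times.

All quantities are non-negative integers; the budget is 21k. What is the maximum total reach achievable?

28

This is a bounded integer knapsack.
Take 2×L and 2×G: price 20 ≤ 21, reach 2·9 + 2·5 = 28.
No other integer combination yields more.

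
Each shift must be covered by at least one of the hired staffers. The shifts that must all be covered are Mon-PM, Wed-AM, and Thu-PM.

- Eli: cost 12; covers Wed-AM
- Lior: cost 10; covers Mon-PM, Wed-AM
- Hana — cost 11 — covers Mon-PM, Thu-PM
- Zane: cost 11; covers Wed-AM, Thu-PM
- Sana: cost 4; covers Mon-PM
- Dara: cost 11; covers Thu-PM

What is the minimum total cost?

15

Choose Zane and Sana: together they cover Mon-PM, Wed-AM, Thu-PM — every shift.
Total cost: 11 + 4 = 15.
No cover costs less than 15.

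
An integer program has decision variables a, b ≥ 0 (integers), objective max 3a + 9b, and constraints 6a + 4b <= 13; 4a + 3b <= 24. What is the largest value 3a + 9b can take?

27

Relaxing integrality, the LP optimum is 29.25 at (a,b) = (0, 3.25), which is not an integer point.
(a,b)=(0,3): 6·0+4·3=12≤13, 4·0+3·3=9≤24, objective 27.
(a,b)=(0,2): 6·0+4·2=8≤13, 4·0+3·2=6≤24, objective 18.
No feasible integer point exceeds 27.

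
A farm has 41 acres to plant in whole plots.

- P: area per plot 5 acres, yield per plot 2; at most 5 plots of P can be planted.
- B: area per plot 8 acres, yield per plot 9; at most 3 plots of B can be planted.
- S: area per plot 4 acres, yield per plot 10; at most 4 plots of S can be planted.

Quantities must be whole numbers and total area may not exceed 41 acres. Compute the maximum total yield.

This is a bounded integer knapsack.
Take 3×B and 4×S: area 40 ≤ 41, yield 3·9 + 4·10 = 67.
S has the best ratio (10/4) and is taken to its limit of 4; remaining capacity is filled optimally with the others.

67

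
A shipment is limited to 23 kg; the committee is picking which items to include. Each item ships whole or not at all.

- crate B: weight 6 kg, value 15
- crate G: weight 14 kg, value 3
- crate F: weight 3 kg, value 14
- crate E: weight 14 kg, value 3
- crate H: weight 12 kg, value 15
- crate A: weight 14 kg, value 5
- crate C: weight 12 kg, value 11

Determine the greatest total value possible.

44

This is an integer program with binary decision variables.
Allowing fractional choices, the relaxed optimum would be about 45.8, but items are indivisible.
crate B + crate F + crate H: weight 6 + 3 + 12 = 21 ≤ 23, value 15 + 14 + 15 = 44.
crate B + crate F + crate A: weight 6 + 3 + 14 = 23 ≤ 23, value 15 + 14 + 5 = 34.
crate B + crate F + crate C: weight 6 + 3 + 12 = 21 ≤ 23, value 15 + 14 + 11 = 40.
Best is crate B, crate F, and crate H with total value 44.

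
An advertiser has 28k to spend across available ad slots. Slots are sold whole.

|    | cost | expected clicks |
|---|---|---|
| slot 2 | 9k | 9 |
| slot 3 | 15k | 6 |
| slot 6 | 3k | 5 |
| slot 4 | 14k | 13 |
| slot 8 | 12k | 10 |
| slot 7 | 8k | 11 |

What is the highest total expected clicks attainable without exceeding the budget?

Allowing fractional choices, the relaxed optimum would be about 32.4, but ad slots are indivisible.
slot 6 + slot 4 + slot 7: cost 3 + 14 + 8 = 25 ≤ 28, expected clicks 5 + 13 + 11 = 29.
slot 6 + slot 8 + slot 7: cost 3 + 12 + 8 = 23 ≤ 28, expected clicks 5 + 10 + 11 = 26.
slot 2 + slot 6 + slot 4: cost 9 + 3 + 14 = 26 ≤ 28, expected clicks 9 + 5 + 13 = 27.
Best is slot 6, slot 4, and slot 7 with total expected clicks 29.

29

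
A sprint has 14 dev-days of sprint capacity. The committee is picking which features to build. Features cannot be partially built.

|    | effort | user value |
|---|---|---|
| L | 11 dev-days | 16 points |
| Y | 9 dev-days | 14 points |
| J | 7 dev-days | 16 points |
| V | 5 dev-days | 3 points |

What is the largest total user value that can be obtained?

19

Take J and V: effort 7 + 5 = 12 ≤ 14, user value 16 + 3 = 19.
No other feasible combination does better.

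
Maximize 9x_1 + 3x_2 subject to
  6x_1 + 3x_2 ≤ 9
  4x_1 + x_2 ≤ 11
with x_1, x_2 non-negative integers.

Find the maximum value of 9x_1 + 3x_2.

12

The continuous relaxation peaks at (1.5, 0) with value 13.50; rounding to a feasible lattice point costs some objective.
(x_1,x_2)=(1,1): 6·1+3·1=9≤9, 4·1+1·1=5≤11, objective 12.
(x_1,x_2)=(1,0): 6·1+3·0=6≤9, 4·1+1·0=4≤11, objective 9.
(x_1,x_2)=(0,2): 6·0+3·2=6≤9, 4·0+1·2=2≤11, objective 6.
(x_1,x_2)=(0,1): 6·0+3·1=3≤9, 4·0+1·1=1≤11, objective 3.
No feasible integer point exceeds 12.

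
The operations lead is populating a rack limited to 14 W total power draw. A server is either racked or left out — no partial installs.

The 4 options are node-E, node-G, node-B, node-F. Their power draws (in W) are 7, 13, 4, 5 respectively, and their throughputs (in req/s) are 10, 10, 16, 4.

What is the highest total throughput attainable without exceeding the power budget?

Allowing fractional choices, the relaxed optimum would be about 28.4, but servers are indivisible.
node-B: power draw 4 ≤ 14, throughput 16.
node-E + node-B: power draw 7 + 4 = 11 ≤ 14, throughput 10 + 16 = 26.
node-B + node-F: power draw 4 + 5 = 9 ≤ 14, throughput 16 + 4 = 20.
Best is node-E and node-B with total throughput 26.

26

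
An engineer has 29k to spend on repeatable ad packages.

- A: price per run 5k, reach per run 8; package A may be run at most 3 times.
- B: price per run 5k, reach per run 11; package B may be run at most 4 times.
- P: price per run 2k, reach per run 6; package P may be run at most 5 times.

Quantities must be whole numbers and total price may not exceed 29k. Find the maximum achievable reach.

68

P has the best ratio (6/2); taking only P gives at most 5×6 = 30 (stopped by the supply cap of 5).
Mixing does better — 4×B and 4×P: price 28 ≤ 29, reach 4·11 + 4·6 = 68.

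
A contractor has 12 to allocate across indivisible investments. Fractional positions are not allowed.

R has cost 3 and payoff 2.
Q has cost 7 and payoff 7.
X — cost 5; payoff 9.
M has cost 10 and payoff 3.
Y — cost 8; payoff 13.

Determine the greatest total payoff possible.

Treat it as a binary knapsack problem.
Allowing fractional choices, the relaxed optimum would be about 20.4, but investments are indivisible.
Q + X: cost 7 + 5 = 12 ≤ 12, payoff 7 + 9 = 16.
R + Y: cost 3 + 8 = 11 ≤ 12, payoff 2 + 13 = 15.
Best is Q and X with total payoff 16.

16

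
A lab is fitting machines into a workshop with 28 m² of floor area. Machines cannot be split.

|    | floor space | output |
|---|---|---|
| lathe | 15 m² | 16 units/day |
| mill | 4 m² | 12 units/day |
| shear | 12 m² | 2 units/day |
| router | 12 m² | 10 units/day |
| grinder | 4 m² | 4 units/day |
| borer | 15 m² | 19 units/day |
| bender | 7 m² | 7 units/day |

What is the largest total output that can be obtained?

This is an integer program with binary decision variables.
lathe + mill + bender: floor space 15 + 4 + 7 = 26 ≤ 28, output 16 + 12 + 7 = 35.
mill + borer + bender: floor space 4 + 15 + 7 = 26 ≤ 28, output 12 + 19 + 7 = 38.
mill + grinder + borer: floor space 4 + 4 + 15 = 23 ≤ 28, output 12 + 4 + 19 = 35.
Best is mill, borer, and bender with total output 38.

38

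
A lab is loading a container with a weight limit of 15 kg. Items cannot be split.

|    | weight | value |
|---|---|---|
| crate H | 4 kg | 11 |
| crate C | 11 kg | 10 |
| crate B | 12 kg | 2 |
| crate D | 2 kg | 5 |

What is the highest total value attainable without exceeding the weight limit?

21

This is an integer program with binary decision variables.
Allowing fractional choices, the relaxed optimum would be about 24.2, but items are indivisible.
crate H + crate C: weight 4 + 11 = 15 ≤ 15, value 11 + 10 = 21.
crate H + crate D: weight 4 + 2 = 6 ≤ 15, value 11 + 5 = 16.
crate C + crate D: weight 11 + 2 = 13 ≤ 15, value 10 + 5 = 15.
Best is crate H and crate C with total value 21.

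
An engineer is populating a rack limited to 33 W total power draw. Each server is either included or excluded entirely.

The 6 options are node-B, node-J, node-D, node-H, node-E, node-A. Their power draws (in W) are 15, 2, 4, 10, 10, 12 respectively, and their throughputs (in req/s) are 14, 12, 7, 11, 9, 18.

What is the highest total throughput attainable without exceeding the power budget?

Allowing fractional choices, the relaxed optimum would be about 52.7, but servers are indivisible.
node-J + node-D + node-E + node-A: power draw 2 + 4 + 10 + 12 = 28 ≤ 33, throughput 12 + 7 + 9 + 18 = 46.
node-B + node-J + node-D + node-A: power draw 15 + 2 + 4 + 12 = 33 ≤ 33, throughput 14 + 12 + 7 + 18 = 51.
node-J + node-D + node-H + node-A: power draw 2 + 4 + 10 + 12 = 28 ≤ 33, throughput 12 + 7 + 11 + 18 = 48.
Best is node-B, node-J, node-D, and node-A with total throughput 51.

51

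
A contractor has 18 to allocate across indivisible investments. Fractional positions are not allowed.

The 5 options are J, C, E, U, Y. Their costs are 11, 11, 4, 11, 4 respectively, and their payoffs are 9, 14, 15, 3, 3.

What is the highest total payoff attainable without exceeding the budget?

Allowing fractional choices, the relaxed optimum would be about 31.5, but investments are indivisible.
J + E: cost 11 + 4 = 15 ≤ 18, payoff 9 + 15 = 24.
E + Y: cost 4 + 4 = 8 ≤ 18, payoff 15 + 3 = 18.
C + E: cost 11 + 4 = 15 ≤ 18, payoff 14 + 15 = 29.
Best is C and E with total payoff 29.

29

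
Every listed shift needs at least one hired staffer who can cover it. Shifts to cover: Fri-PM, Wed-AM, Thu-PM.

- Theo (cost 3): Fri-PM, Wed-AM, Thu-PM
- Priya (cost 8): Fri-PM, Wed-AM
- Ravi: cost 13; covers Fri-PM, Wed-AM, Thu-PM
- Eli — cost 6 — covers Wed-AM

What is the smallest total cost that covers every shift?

3

This is a weighted set-cover instance.
Theo alone covers Fri-PM, Wed-AM, Thu-PM — every shift.
Total cost: 3.
No cover costs less than 3.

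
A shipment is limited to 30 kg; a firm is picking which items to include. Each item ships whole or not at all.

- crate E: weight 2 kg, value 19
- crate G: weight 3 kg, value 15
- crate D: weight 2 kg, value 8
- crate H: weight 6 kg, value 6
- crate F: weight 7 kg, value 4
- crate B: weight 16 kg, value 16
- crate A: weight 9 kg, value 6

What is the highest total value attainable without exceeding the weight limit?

64

crate E + crate G + crate D + crate F + crate B: weight 2 + 3 + 2 + 7 + 16 = 30 ≤ 30, value 19 + 15 + 8 + 4 + 16 = 62.
crate E + crate G + crate D + crate H + crate B: weight 2 + 3 + 2 + 6 + 16 = 29 ≤ 30, value 19 + 15 + 8 + 6 + 16 = 64.
crate E + crate G + crate D + crate B: weight 2 + 3 + 2 + 16 = 23 ≤ 30, value 19 + 15 + 8 + 16 = 58.
Best is crate E, crate G, crate D, crate H, and crate B with total value 64.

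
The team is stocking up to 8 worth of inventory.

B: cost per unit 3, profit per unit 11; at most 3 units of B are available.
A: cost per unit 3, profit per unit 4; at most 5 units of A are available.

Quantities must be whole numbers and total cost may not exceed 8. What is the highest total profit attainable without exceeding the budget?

B has the best ratio (11/3); taking only B gives at most 2×11 = 22 (stopped by the cost limit).
Optimal: 2×B: cost 6 ≤ 8, profit 2·11 = 22.

22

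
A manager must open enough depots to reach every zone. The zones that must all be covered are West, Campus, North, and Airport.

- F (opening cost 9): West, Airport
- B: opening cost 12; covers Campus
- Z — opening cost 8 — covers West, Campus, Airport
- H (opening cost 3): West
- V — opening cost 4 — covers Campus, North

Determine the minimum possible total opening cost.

This is a weighted set-cover instance.
The greedy cost-per-new-zone heuristic would pick V, H, and Z for 15, but a cheaper cover exists.
Choose Z and V: together they cover West, Campus, North, Airport — every zone.
Total opening cost: 8 + 4 = 12.
No cover costs less than 12.

12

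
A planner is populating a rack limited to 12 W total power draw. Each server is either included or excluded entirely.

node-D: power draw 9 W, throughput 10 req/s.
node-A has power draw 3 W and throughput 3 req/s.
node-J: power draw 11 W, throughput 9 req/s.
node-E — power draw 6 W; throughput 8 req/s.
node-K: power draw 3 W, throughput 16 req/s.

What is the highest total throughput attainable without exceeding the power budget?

This is an integer program with binary decision variables.
Take node-A, node-E, and node-K: power draw 3 + 6 + 3 = 12 ≤ 12, throughput 3 + 8 + 16 = 27.
No other feasible combination does better.

27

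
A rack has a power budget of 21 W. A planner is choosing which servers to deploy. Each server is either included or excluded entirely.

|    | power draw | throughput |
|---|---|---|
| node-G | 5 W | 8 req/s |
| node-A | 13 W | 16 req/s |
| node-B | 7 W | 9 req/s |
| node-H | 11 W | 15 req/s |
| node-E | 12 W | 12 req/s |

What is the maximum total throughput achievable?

25

Treat it as a binary knapsack problem.
Allowing fractional choices, the relaxed optimum would be about 29.4, but servers are indivisible.
node-B + node-H: power draw 7 + 11 = 18 ≤ 21, throughput 9 + 15 = 24.
node-A + node-B: power draw 13 + 7 = 20 ≤ 21, throughput 16 + 9 = 25.
node-G + node-A: power draw 5 + 13 = 18 ≤ 21, throughput 8 + 16 = 24.
Best is node-A and node-B with total throughput 25.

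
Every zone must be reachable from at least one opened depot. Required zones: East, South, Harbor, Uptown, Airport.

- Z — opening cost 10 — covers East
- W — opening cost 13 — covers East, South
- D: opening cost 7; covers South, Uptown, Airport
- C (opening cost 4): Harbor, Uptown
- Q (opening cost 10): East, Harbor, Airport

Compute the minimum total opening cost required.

17

This is an integer covering problem.
Choose D and Q: together they cover East, South, Harbor, Uptown, Airport — every zone.
Total opening cost: 7 + 10 = 17.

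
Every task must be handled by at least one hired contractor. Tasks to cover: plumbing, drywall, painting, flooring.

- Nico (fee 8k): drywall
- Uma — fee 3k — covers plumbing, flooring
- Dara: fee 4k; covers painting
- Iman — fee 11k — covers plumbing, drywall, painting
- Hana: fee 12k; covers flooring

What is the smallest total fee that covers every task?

14

The greedy cost-per-new-task heuristic would pick Uma, Dara, and Nico for 15, but a cheaper cover exists.
Choose Uma and Iman: together they cover plumbing, drywall, painting, flooring — every task.
Total fee: 3 + 11 = 14.
No cover costs less than 14.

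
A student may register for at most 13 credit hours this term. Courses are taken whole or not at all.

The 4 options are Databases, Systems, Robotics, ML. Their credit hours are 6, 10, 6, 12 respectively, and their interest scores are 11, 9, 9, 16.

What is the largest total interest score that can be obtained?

20

Treat it as a binary knapsack problem.
Allowing fractional choices, the relaxed optimum would be about 21.3, but courses are indivisible.
ML: credit hours 12 ≤ 13, interest score 16.
Databases + Robotics: credit hours 6 + 6 = 12 ≤ 13, interest score 11 + 9 = 20.
Databases: credit hours 6 ≤ 13, interest score 11.
Best is Databases and Robotics with total interest score 20.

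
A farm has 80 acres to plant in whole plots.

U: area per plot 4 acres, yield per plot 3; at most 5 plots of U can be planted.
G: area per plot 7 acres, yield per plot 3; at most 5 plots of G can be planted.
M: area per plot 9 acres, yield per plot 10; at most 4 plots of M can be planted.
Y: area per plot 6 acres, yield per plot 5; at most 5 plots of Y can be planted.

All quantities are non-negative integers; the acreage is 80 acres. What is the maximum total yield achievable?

This is a bounded integer knapsack.
3×U, 4×M, and 5×Y: area 78 ≤ 80, yield 3·3 + 4·10 + 5·5 = 74.
5×U, 4×M, and 4×Y: area 80 ≤ 80, yield 5·3 + 4·10 + 4·5 = 75.
Best is 75.

75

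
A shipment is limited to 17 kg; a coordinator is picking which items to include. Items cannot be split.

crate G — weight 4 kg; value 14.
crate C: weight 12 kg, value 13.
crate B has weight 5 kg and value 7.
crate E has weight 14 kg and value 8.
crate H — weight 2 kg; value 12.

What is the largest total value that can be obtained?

33

Allowing fractional choices, the relaxed optimum would be about 39.5, but items are indivisible.
crate G + crate C: weight 4 + 12 = 16 ≤ 17, value 14 + 13 = 27.
crate G + crate B + crate H: weight 4 + 5 + 2 = 11 ≤ 17, value 14 + 7 + 12 = 33.
Best is crate G, crate B, and crate H with total value 33.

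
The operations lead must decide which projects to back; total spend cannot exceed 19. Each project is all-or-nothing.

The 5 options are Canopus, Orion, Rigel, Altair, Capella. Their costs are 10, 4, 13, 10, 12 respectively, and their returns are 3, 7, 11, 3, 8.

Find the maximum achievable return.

Take Orion and Rigel: cost 4 + 13 = 17 ≤ 19, return 7 + 11 = 18.
No other feasible combination does better.

18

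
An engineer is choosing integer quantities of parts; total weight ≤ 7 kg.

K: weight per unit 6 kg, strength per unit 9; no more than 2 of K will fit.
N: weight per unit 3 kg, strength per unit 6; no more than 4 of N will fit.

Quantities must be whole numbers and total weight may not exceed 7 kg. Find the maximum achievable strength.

12

2×N: weight 6 ≤ 7, strength 2·6 = 12.
1×K: weight 6 ≤ 7, strength 1·9 = 9.
Best is 12.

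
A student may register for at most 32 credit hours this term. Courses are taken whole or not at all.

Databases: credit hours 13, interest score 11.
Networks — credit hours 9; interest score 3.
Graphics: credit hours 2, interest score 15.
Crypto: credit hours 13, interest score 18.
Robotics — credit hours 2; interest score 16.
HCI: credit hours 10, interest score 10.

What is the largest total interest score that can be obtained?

60

Take Databases, Graphics, Crypto, and Robotics: credit hours 13 + 2 + 13 + 2 = 30 ≤ 32, interest score 11 + 15 + 18 + 16 = 60.
No other feasible combination does better.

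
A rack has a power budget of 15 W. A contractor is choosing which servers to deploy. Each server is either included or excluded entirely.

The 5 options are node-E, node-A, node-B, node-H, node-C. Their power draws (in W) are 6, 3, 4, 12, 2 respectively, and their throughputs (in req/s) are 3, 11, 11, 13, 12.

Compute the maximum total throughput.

node-E + node-A + node-C: power draw 6 + 3 + 2 = 11 ≤ 15, throughput 3 + 11 + 12 = 26.
node-E + node-A + node-B + node-C: power draw 6 + 3 + 4 + 2 = 15 ≤ 15, throughput 3 + 11 + 11 + 12 = 37.
node-A + node-B + node-C: power draw 3 + 4 + 2 = 9 ≤ 15, throughput 11 + 11 + 12 = 34.
Best is node-E, node-A, node-B, and node-C with total throughput 37.

37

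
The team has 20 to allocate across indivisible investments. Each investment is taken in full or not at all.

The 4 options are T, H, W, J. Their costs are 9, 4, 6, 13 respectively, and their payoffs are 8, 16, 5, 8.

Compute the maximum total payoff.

T + H + W: cost 9 + 4 + 6 = 19 ≤ 20, payoff 8 + 16 + 5 = 29.
T + H: cost 9 + 4 = 13 ≤ 20, payoff 8 + 16 = 24.
H + J: cost 4 + 13 = 17 ≤ 20, payoff 16 + 8 = 24.
Best is T, H, and W with total payoff 29.

29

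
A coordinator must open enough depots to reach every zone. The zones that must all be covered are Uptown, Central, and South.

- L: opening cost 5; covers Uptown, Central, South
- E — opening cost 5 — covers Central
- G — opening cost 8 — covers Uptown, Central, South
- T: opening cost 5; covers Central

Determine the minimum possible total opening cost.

L alone covers Uptown, Central, South — every zone.
Total opening cost: 5.
No cover costs less than 5.

5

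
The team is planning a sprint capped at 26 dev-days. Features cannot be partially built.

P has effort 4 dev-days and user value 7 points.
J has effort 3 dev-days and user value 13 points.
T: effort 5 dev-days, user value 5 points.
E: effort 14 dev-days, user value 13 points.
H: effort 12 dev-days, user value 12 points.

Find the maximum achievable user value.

Allowing fractional choices, the relaxed optimum would be about 38.9, but features are indivisible.
P + J + T + H: effort 4 + 3 + 5 + 12 = 24 ≤ 26, user value 7 + 13 + 5 + 12 = 37.
P + J + T + E: effort 4 + 3 + 5 + 14 = 26 ≤ 26, user value 7 + 13 + 5 + 13 = 38.
Best is P, J, T, and E with total user value 38.

38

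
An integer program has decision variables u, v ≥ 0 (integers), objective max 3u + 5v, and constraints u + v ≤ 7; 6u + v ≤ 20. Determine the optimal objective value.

35

(u,v)=(0,7): 1·0+1·7=7≤7, 6·0+1·7=7≤20, objective 35.
(u,v)=(1,6): 1·1+1·6=7≤7, 6·1+1·6=12≤20, objective 33.
The best lattice point is (0,7), giving 35.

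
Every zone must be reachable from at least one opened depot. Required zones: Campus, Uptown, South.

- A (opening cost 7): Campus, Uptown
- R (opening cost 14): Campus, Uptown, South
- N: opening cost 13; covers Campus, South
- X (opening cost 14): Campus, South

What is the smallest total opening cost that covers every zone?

14

This is a weighted set-cover instance.
The greedy cost-per-new-zone heuristic would pick A and N for 20, but a cheaper cover exists.
R alone covers Campus, Uptown, South — every zone.
Total opening cost: 14.
No cover costs less than 14.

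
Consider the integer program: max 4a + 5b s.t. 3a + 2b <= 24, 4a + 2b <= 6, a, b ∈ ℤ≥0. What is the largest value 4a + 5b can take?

15

(a,b)=(0,3) is feasible, giving 15.
(a,b)=(0,2) is feasible, giving 10.
The best lattice point is (0,3), giving 15.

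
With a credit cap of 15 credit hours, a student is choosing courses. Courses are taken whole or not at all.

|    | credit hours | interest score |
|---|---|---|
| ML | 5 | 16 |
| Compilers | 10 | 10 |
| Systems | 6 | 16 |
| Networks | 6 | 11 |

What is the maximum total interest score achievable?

This is a 0-1 knapsack instance.
Allowing fractional choices, the relaxed optimum would be about 39.3, but courses are indivisible.
ML + Systems: credit hours 5 + 6 = 11 ≤ 15, interest score 16 + 16 = 32.
Systems + Networks: credit hours 6 + 6 = 12 ≤ 15, interest score 16 + 11 = 27.
ML + Networks: credit hours 5 + 6 = 11 ≤ 15, interest score 16 + 11 = 27.
Best is ML and Systems with total interest score 32.

32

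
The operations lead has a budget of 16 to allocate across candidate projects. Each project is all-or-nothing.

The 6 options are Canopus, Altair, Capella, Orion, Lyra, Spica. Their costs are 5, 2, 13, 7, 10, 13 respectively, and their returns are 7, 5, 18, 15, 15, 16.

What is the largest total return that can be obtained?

Take Canopus, Altair, and Orion: cost 5 + 2 + 7 = 14 ≤ 16, return 7 + 5 + 15 = 27.
No other feasible combination does better.

27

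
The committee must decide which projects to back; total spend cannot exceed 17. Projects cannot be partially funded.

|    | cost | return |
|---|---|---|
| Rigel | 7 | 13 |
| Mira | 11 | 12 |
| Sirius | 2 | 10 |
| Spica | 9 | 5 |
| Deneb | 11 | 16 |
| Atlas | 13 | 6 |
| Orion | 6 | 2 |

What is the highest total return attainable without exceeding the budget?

Allowing fractional choices, the relaxed optimum would be about 34.6, but projects are indivisible.
Rigel + Sirius + Orion: cost 7 + 2 + 6 = 15 ≤ 17, return 13 + 10 + 2 = 25.
Sirius + Deneb: cost 2 + 11 = 13 ≤ 17, return 10 + 16 = 26.
Best is Sirius and Deneb with total return 26.

26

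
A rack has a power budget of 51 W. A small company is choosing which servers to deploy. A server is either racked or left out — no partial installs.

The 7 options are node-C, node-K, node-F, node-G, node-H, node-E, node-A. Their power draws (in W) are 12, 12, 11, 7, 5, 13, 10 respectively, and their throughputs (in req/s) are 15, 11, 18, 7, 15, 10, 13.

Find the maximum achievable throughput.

72

Take node-C, node-K, node-F, node-H, and node-A: power draw 12 + 12 + 11 + 5 + 10 = 50 ≤ 51, throughput 15 + 11 + 18 + 15 + 13 = 72.
No other feasible combination does better.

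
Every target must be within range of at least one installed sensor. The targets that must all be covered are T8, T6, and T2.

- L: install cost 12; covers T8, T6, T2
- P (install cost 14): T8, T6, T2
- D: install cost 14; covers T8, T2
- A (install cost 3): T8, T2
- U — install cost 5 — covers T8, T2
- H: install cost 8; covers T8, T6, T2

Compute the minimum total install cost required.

The greedy cost-per-new-target heuristic would pick A and H for 11, but a cheaper cover exists.
H alone covers T8, T6, T2 — every target.
Total install cost: 8.
No cover costs less than 8.

8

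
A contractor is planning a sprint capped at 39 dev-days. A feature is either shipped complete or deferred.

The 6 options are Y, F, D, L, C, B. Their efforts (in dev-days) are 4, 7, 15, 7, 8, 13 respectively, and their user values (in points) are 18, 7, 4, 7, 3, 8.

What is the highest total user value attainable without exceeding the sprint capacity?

This is an integer program with binary decision variables.
Y + F + D + B: effort 4 + 7 + 15 + 13 = 39 ≤ 39, user value 18 + 7 + 4 + 8 = 37.
Y + F + L + B: effort 4 + 7 + 7 + 13 = 31 ≤ 39, user value 18 + 7 + 7 + 8 = 40.
Y + F + L + C + B: effort 4 + 7 + 7 + 8 + 13 = 39 ≤ 39, user value 18 + 7 + 7 + 3 + 8 = 43.
Best is Y, F, L, C, and B with total user value 43.

43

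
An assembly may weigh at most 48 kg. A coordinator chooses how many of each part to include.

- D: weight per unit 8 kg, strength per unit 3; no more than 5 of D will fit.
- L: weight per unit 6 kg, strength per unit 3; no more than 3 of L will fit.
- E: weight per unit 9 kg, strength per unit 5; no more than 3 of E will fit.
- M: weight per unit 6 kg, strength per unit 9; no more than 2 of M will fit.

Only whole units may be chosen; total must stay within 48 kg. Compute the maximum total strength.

37

This is a bounded integer knapsack.
3×L, 2×E, and 2×M: weight 48 ≤ 48, strength 3·3 + 2·5 + 2·9 = 37.
1×L, 3×E, and 2×M: weight 45 ≤ 48, strength 1·3 + 3·5 + 2·9 = 36.
Best is 37.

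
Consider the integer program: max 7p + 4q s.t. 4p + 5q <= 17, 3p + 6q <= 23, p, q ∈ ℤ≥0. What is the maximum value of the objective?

Relaxing integrality, the LP optimum is 29.75 at (p,q) = (4.25, 0), which is not an integer point.
(p,q)=(4,0) is feasible, giving 28.
(p,q)=(3,1) is feasible, giving 25.
(p,q)=(3,0) is feasible, giving 21.
Maximum is 28 at (p,q)=(4,0).

28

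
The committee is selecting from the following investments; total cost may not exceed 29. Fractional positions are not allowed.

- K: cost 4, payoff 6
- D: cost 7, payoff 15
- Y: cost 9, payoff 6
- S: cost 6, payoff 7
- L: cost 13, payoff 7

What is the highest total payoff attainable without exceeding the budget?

Treat it as a binary knapsack problem.
D + S + L: cost 7 + 6 + 13 = 26 ≤ 29, payoff 15 + 7 + 7 = 29.
K + D + Y + S: cost 4 + 7 + 9 + 6 = 26 ≤ 29, payoff 6 + 15 + 6 + 7 = 34.
Best is K, D, Y, and S with total payoff 34.

34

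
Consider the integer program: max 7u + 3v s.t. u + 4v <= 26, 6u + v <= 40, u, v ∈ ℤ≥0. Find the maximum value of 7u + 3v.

54

The continuous relaxation peaks at (5.83, 5.04) with value 55.91; rounding to a feasible lattice point costs some objective.
(u,v)=(6,4): 1·6+4·4=22≤26, 6·6+1·4=40≤40, objective 54.
(u,v)=(6,3): 1·6+4·3=18≤26, 6·6+1·3=39≤40, objective 51.
(u,v)=(5,5): 1·5+4·5=25≤26, 6·5+1·5=35≤40, objective 50.
No feasible integer point exceeds 54.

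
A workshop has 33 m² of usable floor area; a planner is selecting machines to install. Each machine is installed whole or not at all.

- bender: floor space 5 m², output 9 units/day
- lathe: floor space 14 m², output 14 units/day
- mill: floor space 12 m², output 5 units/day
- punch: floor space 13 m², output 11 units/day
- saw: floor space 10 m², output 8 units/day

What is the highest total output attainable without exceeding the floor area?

Allowing fractional choices, the relaxed optimum would be about 34.8, but machines are indivisible.
bender + lathe + saw: floor space 5 + 14 + 10 = 29 ≤ 33, output 9 + 14 + 8 = 31.
bender + lathe + punch: floor space 5 + 14 + 13 = 32 ≤ 33, output 9 + 14 + 11 = 34.
Best is bender, lathe, and punch with total output 34.

34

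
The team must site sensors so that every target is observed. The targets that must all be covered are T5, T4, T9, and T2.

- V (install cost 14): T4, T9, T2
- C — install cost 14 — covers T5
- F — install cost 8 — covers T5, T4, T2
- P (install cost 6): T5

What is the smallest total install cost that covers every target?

Choose V and P: together they cover T5, T4, T9, T2 — every target.
Total install cost: 14 + 6 = 20.

20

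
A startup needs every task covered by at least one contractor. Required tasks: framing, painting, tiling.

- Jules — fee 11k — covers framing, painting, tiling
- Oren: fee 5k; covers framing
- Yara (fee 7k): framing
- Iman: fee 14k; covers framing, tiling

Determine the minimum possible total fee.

This is an integer covering problem.
Jules alone covers framing, painting, tiling — every task.
Total fee: 11.
No cover costs less than 11.

11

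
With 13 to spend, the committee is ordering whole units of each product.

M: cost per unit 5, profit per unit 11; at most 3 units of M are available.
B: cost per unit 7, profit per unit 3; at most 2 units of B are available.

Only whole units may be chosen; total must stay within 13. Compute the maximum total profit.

M has the best ratio (11/5); taking only M gives at most 2×11 = 22 (stopped by the cost limit).
Optimal: 2×M: cost 10 ≤ 13, profit 2·11 = 22.

22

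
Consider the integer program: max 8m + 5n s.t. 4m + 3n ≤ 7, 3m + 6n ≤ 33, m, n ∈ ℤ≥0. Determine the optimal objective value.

13

Relaxing integrality, the LP optimum is 14.00 at (m,n) = (1.75, 0), which is not an integer point.
(m,n)=(1,1): 4·1+3·1=7≤7, 3·1+6·1=9≤33, objective 13.
(m,n)=(0,2): 4·0+3·2=6≤7, 3·0+6·2=12≤33, objective 10.
(m,n)=(1,0): 4·1+3·0=4≤7, 3·1+6·0=3≤33, objective 8.
(m,n)=(0,1): 4·0+3·1=3≤7, 3·0+6·1=6≤33, objective 5.
The best lattice point is (1,1), giving 13.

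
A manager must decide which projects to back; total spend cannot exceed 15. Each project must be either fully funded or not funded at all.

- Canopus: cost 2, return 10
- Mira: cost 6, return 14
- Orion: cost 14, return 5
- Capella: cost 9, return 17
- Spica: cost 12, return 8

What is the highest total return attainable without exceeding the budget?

31

This is a 0-1 knapsack instance.
Canopus + Capella: cost 2 + 9 = 11 ≤ 15, return 10 + 17 = 27.
Mira + Capella: cost 6 + 9 = 15 ≤ 15, return 14 + 17 = 31.
Best is Mira and Capella with total return 31.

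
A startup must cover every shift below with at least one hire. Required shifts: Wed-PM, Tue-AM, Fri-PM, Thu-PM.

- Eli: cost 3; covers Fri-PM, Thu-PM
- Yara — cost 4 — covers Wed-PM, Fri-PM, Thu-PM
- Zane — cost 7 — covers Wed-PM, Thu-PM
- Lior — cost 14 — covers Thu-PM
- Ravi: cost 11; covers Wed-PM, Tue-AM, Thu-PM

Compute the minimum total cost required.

14

Choose Eli and Ravi: together they cover Wed-PM, Tue-AM, Fri-PM, Thu-PM — every shift.
Total cost: 3 + 11 = 14.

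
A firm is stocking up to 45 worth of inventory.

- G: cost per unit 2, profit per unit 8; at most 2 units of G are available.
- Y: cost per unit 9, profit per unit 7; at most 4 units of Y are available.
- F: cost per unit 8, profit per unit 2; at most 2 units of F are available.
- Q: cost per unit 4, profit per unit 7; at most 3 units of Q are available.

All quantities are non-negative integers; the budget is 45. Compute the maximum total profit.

58

Take 2×G, 3×Y, and 3×Q: cost 43 ≤ 45, profit 2·8 + 3·7 + 3·7 = 58.
G has the best ratio (8/2) and is taken to its limit of 2; remaining capacity is filled optimally with the others.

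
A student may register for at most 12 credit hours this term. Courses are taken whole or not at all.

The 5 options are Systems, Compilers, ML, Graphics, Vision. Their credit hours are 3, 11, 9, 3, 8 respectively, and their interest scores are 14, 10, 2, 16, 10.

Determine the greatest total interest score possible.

Take Systems and Graphics: credit hours 3 + 3 = 6 ≤ 12, interest score 14 + 16 = 30.
No other feasible combination does better.

30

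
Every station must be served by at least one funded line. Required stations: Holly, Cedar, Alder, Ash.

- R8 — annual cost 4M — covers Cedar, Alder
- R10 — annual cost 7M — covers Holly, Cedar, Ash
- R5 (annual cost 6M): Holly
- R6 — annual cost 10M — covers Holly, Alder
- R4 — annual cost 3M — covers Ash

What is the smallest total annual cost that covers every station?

Choose R8 and R10: together they cover Holly, Cedar, Alder, Ash — every station.
Total annual cost: 4 + 7 = 11.

11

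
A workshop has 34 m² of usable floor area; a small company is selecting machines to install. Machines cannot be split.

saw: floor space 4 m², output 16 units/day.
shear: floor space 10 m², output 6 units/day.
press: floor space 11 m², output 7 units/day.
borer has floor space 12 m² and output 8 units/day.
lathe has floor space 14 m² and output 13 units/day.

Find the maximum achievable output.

This is an integer program with binary decision variables.
Allowing fractional choices, the relaxed optimum would be about 39.5, but machines are indivisible.
saw + shear + lathe: floor space 4 + 10 + 14 = 28 ≤ 34, output 16 + 6 + 13 = 35.
saw + press + lathe: floor space 4 + 11 + 14 = 29 ≤ 34, output 16 + 7 + 13 = 36.
saw + borer + lathe: floor space 4 + 12 + 14 = 30 ≤ 34, output 16 + 8 + 13 = 37.
Best is saw, borer, and lathe with total output 37.

37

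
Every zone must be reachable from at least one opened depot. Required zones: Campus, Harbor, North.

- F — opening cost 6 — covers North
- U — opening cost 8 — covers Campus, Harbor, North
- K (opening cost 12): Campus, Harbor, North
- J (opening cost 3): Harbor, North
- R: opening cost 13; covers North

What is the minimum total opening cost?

8

The greedy cost-per-new-zone heuristic would pick J and U for 11, but a cheaper cover exists.
U alone covers Campus, Harbor, North — every zone.
Total opening cost: 8.
No cover costs less than 8.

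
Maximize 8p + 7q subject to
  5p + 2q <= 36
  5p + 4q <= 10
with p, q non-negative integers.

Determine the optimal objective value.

Relaxing integrality, the LP optimum is 17.50 at (p,q) = (0, 2.5), which is not an integer point.
(p,q)=(2,0): 5·2+2·0=10≤36, 5·2+4·0=10≤10, objective 16.
(p,q)=(1,1): 5·1+2·1=7≤36, 5·1+4·1=9≤10, objective 15.
(p,q)=(0,2): 5·0+2·2=4≤36, 5·0+4·2=8≤10, objective 14.
No feasible integer point exceeds 16.

16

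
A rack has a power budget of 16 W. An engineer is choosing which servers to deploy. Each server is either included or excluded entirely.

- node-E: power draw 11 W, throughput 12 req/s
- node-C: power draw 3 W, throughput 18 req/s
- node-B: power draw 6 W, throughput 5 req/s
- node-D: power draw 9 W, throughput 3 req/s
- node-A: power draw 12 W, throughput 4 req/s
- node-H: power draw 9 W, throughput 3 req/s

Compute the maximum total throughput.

30

node-C + node-A: power draw 3 + 12 = 15 ≤ 16, throughput 18 + 4 = 22.
node-C + node-B: power draw 3 + 6 = 9 ≤ 16, throughput 18 + 5 = 23.
node-E + node-C: power draw 11 + 3 = 14 ≤ 16, throughput 12 + 18 = 30.
Best is node-E and node-C with total throughput 30.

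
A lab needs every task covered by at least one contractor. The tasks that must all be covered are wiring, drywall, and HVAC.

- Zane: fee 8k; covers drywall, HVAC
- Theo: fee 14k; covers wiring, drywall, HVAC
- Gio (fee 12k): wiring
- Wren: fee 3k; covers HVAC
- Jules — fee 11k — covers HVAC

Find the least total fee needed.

The greedy cost-per-new-task heuristic would pick Wren and Theo for 17, but a cheaper cover exists.
Theo alone covers wiring, drywall, HVAC — every task.
Total fee: 14.
No cover costs less than 14.

14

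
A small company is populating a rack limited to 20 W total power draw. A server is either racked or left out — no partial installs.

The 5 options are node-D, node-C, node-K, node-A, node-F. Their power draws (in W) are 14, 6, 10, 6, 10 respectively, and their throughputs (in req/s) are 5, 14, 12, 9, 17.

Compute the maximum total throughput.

Treat it as a binary knapsack problem.
Allowing fractional choices, the relaxed optimum would be about 37.0, but servers are indivisible.
node-C + node-K: power draw 6 + 10 = 16 ≤ 20, throughput 14 + 12 = 26.
node-K + node-F: power draw 10 + 10 = 20 ≤ 20, throughput 12 + 17 = 29.
node-C + node-F: power draw 6 + 10 = 16 ≤ 20, throughput 14 + 17 = 31.
Best is node-C and node-F with total throughput 31.

31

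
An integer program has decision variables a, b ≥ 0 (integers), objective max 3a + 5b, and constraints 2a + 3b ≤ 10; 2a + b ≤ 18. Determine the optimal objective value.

16

Relaxing integrality, the LP optimum is 16.67 at (a,b) = (0, 3.33), which is not an integer point.
(a,b)=(2,2): 2·2+3·2=10≤10, 2·2+1·2=6≤18, objective 16.
(a,b)=(0,3): 2·0+3·3=9≤10, 2·0+1·3=3≤18, objective 15.
(a,b)=(3,1): 2·3+3·1=9≤10, 2·3+1·1=7≤18, objective 14.
The best lattice point is (2,2), giving 16.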